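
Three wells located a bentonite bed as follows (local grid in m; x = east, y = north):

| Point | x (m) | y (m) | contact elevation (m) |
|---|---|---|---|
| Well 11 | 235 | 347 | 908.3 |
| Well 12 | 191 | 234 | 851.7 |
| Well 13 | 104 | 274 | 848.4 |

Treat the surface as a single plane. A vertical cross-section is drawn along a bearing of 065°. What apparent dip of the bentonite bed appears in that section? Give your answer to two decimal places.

20.83°

Let the plane be z = a·x + b·y + c.
Well 12−Well 11: −44a − 113b = −56.6;  Well 13−Well 11: −131a − 73b = −59.9.
Solving gives a = 0.22750, b = 0.41230.
Unit vector along 065° is (sin 65°, cos 65°) = (0.9063, 0.4226).
Slope in that direction = a·(0.9063) + b·(0.4226) = 0.38043.
Apparent dip = arctan|0.38043| = 20.83° (true dip is 25.2°, so apparent ≤ true as expected).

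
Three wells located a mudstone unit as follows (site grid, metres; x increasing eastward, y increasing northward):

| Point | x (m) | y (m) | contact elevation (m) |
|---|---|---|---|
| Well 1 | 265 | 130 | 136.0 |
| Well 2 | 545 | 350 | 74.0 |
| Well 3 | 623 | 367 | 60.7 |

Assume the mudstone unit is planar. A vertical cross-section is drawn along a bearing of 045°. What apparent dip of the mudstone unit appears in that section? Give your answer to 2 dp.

9.66°

Two edge vectors: Well 1→Well 2 = (280, 220, -62), Well 1→Well 3 = (358, 237, -75.3).
Normal n = (Well 1→Well 2) × (Well 1→Well 3) = (-1872, -1112, -12400).
So ∂z/∂x = −n_x/n_z = −0.15097 and ∂z/∂y = −n_y/n_z = −0.08968.
Unit vector along 045° is (sin 45°, cos 45°) = (0.7071, 0.7071).
Slope in that direction = a·(0.7071) + b·(0.7071) = −0.17016.
Apparent dip = arctan|0.17016| = 9.66° (true dip is 10.0°, so apparent ≤ true as expected).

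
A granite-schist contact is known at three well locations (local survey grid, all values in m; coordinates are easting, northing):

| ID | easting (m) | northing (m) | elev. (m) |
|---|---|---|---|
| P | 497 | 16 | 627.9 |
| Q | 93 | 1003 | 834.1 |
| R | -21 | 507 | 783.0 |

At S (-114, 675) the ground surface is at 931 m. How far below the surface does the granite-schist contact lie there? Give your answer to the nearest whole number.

Let the plane be z = a·easting + b·northing + c.
Q−P: −404a + 987b = 206.2;  R−P: −518a + 491b = 155.1.
Solving gives a = −0.16567, b = 0.14110.
Then c = 627.9 − a·497 − b·16 = 707.98.
At (-114, 675): z_contact = 18.9 + 95.2 + 707.98 = 822.1 m.
Depth below ground = 931 − 822.1 = 109 m.

109 m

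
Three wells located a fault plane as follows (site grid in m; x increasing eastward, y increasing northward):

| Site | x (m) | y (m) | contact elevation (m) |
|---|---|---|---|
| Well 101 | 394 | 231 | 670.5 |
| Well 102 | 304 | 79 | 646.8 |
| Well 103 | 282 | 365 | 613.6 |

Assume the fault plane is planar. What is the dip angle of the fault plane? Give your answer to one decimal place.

Let the plane be z = a·x + b·y + c.
Well 102−Well 101: −90a − 152b = −23.7;  Well 103−Well 101: −112a + 134b = −56.9.
Solving gives a = 0.40657, b = −0.08481.
Gradient magnitude |∇z| = √(a² + b²) = √(0.16530 + 0.00719) = 0.41532.
True dip = arctan(0.41532) = 22.6°, dipping toward WNW (azimuth ≈ 282°).

22.6°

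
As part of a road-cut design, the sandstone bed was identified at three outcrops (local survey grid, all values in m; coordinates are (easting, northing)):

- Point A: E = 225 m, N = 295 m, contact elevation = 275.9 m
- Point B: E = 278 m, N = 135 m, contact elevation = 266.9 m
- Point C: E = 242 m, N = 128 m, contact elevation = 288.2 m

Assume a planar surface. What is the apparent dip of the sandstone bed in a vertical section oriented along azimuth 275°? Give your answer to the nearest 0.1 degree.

28.9°

Two edge vectors: Point A→Point B = (53, -160, -9), Point A→Point C = (17, -167, 12.3).
Normal n = (Point A→Point B) × (Point A→Point C) = (-3471, -804.9, -6131).
So ∂z/∂E = −n_x/n_z = −0.56614 and ∂z/∂N = −n_y/n_z = −0.13128.
Unit vector along 275° is (sin 275°, cos 275°) = (-0.9962, 0.0872).
Slope in that direction = a·(-0.9962) + b·(0.0872) = 0.55254.
Apparent dip = arctan|0.55254| = 28.9° (true dip is 30.2°, so apparent ≤ true as expected).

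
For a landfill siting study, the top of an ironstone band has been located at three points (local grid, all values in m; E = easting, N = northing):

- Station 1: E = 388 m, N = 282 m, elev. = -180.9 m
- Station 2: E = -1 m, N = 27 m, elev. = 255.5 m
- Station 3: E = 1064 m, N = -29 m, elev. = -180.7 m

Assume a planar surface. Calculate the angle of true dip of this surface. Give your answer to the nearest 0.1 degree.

Let the plane be z = a·E + b·N + c.
Station 2−Station 1: −389a − 255b = 436.4;  Station 3−Station 1: 676a − 311b = 0.2.
Solving gives a = −0.46247, b = −1.00588.
Gradient magnitude |∇z| = √(a² + b²) = √(0.21388 + 1.01180) = 1.10710.
True dip = arctan(1.10710) = 47.9°, dipping toward NNE (azimuth ≈ 025°).

47.9°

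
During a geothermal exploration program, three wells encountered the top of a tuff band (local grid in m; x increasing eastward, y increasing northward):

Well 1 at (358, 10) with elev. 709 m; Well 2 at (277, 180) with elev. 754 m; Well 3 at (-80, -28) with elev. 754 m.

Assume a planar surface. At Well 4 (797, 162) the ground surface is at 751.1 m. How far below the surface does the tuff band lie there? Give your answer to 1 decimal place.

Let the plane be z = a·x + b·y + c.
Well 2−Well 1: −81a + 170b = 45;  Well 3−Well 1: −438a − 38b = 45.
Solving gives a = −0.12072, b = 0.20719.
Then c = 709 − a·358 − b·10 = 750.14.
At (797, 162): z_contact = −96.21 + 33.56 + 750.14 = 687.50 m.
Depth below ground = 751.1 − 687.50 = 63.6 m.

63.6 m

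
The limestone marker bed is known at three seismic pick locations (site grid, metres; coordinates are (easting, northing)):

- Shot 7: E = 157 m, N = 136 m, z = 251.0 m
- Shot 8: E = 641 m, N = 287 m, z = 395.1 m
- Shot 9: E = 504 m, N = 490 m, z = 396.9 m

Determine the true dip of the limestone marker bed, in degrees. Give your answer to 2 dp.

Two edge vectors: Shot 7→Shot 8 = (484, 151, 144.1), Shot 7→Shot 9 = (347, 354, 145.9).
Normal n = (Shot 7→Shot 8) × (Shot 7→Shot 9) = (-28980.5, -20612.9, 118939).
So ∂z/∂E = −n_x/n_z = 0.24366 and ∂z/∂N = −n_y/n_z = 0.17331.
Gradient magnitude |∇z| = √(a² + b²) = √(0.05937 + 0.03004) = 0.29901.
True dip = arctan(0.29901) = 16.65°, dipping toward SW (azimuth ≈ 235°).

16.65°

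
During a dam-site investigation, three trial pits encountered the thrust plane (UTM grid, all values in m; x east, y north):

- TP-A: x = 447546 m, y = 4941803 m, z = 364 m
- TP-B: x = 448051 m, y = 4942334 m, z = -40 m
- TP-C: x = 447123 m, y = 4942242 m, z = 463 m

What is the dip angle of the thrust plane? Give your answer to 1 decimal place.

30.2°

Let the plane be z = a·x + b·y + c.
TP-B−TP-A: 505a + 531b = −404;  TP-C−TP-A: −423a + 439b = 99.
Solving gives a = −0.51517, b = −0.27088.
Gradient magnitude |∇z| = √(a² + b²) = √(0.26540 + 0.07338) = 0.58205.
True dip = arctan(0.58205) = 30.2°, dipping toward ENE (azimuth ≈ 062°).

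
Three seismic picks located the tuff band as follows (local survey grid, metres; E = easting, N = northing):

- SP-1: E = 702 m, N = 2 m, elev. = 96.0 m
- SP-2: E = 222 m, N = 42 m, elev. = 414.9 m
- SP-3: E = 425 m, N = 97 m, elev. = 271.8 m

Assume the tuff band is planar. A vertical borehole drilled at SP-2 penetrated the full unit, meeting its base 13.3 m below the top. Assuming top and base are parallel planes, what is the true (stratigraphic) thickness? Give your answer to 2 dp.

10.98 m

Let the plane be z = a·E + b·N + c.
SP-2−SP-1: −480a + 40b = 318.9;  SP-3−SP-1: −277a + 95b = 175.8.
Solving gives a = −0.67391, b = −0.11446.
|∇z| = √(a²+b²) = 0.68357, so dip δ = arctan(0.68357) = 34.36°.
True thickness = vertical thickness × cos δ = 13.3 × cos 34.36° = 10.98 m.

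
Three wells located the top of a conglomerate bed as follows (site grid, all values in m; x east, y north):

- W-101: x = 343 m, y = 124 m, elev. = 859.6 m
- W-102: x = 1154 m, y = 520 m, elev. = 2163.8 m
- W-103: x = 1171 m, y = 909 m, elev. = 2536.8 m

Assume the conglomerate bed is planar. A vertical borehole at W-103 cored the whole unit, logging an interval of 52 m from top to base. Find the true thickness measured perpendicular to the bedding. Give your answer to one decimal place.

Let the plane be z = a·x + b·y + c.
W-102−W-101: 811a + 396b = 1304.2;  W-103−W-101: 828a + 785b = 1677.2.
Solving gives a = 1.16479, b = 0.90797.
|∇z| = √(a²+b²) = 1.47687, so dip δ = arctan(1.47687) = 55.90°.
True thickness = vertical thickness × cos δ = 52 × cos 55.90° = 29.2 m.

29.2 m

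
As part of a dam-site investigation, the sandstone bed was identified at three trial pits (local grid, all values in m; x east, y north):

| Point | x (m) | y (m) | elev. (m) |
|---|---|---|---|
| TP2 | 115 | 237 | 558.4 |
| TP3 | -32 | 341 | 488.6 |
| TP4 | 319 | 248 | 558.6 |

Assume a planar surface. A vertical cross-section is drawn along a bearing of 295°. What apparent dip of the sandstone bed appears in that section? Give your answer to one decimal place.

Two edge vectors: TP2→TP3 = (-147, 104, -69.8), TP2→TP4 = (204, 11, 0.2).
Normal n = (TP2→TP3) × (TP2→TP4) = (788.6, -14209.8, -22833).
So ∂z/∂x = −n_x/n_z = 0.03454 and ∂z/∂y = −n_y/n_z = −0.62234.
Unit vector along 295° is (sin 295°, cos 295°) = (-0.9063, 0.4226).
Slope in that direction = a·(-0.9063) + b·(0.4226) = −0.29431.
Apparent dip = arctan|0.29431| = 16.4° (true dip is 31.9°, so apparent ≤ true as expected).

16.4°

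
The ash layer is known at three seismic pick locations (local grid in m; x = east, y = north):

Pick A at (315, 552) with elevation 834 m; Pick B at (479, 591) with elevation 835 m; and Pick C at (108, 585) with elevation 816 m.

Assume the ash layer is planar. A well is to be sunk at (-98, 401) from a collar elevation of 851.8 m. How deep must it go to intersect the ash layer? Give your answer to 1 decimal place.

9.6 m

Two edge vectors: Pick A→Pick B = (164, 39, 1), Pick A→Pick C = (-207, 33, -18).
Normal n = (Pick A→Pick B) × (Pick A→Pick C) = (-735, 2745, 13485).
So ∂z/∂x = −n_x/n_z = 0.05451 and ∂z/∂y = −n_y/n_z = −0.20356.
Intercept c from Pick A: 834 − 17.17 + 112.36 = 929.20.
At (-98, 401): z_contact = −5.34 − 81.63 + 929.20 = 842.23 m.
Depth below ground = 851.8 − 842.23 = 9.6 m.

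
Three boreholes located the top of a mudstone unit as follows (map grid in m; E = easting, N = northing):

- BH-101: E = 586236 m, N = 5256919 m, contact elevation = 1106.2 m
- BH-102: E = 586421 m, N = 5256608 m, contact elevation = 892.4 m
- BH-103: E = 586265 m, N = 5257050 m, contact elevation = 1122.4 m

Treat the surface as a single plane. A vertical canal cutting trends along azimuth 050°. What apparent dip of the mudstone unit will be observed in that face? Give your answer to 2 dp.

Two edge vectors: BH-101→BH-102 = (185, -311, -213.8), BH-101→BH-103 = (29, 131, 16.2).
Normal n = (BH-101→BH-102) × (BH-101→BH-103) = (22969.6, -9197.2, 33254).
So ∂z/∂E = −n_x/n_z = −0.69073 and ∂z/∂N = −n_y/n_z = 0.27657.
Unit vector along 050° is (sin 50°, cos 50°) = (0.7660, 0.6428).
Slope in that direction = a·(0.7660) + b·(0.6428) = −0.35135.
Apparent dip = arctan|0.35135| = 19.36° (true dip is 36.7°, so apparent ≤ true as expected).

19.36°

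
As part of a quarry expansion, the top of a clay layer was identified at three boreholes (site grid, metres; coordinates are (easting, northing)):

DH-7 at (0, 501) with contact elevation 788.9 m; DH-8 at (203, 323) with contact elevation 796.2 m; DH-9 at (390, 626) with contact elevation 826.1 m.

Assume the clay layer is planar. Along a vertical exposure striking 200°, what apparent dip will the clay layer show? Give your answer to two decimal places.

4.22°

Two edge vectors: DH-7→DH-8 = (203, -178, 7.3), DH-7→DH-9 = (390, 125, 37.2).
Normal n = (DH-7→DH-8) × (DH-7→DH-9) = (-7534.1, -4704.6, 94795).
So ∂z/∂E = −n_x/n_z = 0.07948 and ∂z/∂N = −n_y/n_z = 0.04963.
Unit vector along 200° is (sin 200°, cos 200°) = (-0.3420, -0.9397).
Slope in that direction = a·(-0.3420) + b·(-0.9397) = −0.07382.
Apparent dip = arctan|0.07382| = 4.22° (true dip is 5.4°, so apparent ≤ true as expected).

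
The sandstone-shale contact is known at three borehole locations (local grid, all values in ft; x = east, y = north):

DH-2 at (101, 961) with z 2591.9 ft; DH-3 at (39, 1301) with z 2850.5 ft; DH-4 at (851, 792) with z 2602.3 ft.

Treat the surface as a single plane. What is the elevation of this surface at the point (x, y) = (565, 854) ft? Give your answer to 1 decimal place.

Two edge vectors: DH-2→DH-3 = (-62, 340, 258.6), DH-2→DH-4 = (750, -169, 10.4).
Normal n = (DH-2→DH-3) × (DH-2→DH-4) = (47239.4, 194594.8, -244522).
So ∂z/∂x = −n_x/n_z = 0.193191 and ∂z/∂y = −n_y/n_z = 0.795817.
Intercept c from DH-2: 2591.9 − 19.51 − 764.78 = 1807.61.
At (565, 854): z = 109.2 + 679.6 + 1807.61 = 2596.4 ft.

2596.4 ft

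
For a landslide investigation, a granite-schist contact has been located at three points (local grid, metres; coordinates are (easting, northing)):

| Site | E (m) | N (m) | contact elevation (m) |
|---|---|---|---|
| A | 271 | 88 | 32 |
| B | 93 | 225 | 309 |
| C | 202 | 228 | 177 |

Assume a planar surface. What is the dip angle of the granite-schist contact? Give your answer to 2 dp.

Two edge vectors: A→B = (-178, 137, 277), A→C = (-69, 140, 145).
Normal n = (A→B) × (A→C) = (-18915, 6697, -15467).
So ∂z/∂E = −n_x/n_z = −1.22293 and ∂z/∂N = −n_y/n_z = 0.43299.
Gradient magnitude |∇z| = √(a² + b²) = √(1.49555 + 0.18748) = 1.29731.
True dip = arctan(1.29731) = 52.37°, dipping toward ESE (azimuth ≈ 109°).

52.37°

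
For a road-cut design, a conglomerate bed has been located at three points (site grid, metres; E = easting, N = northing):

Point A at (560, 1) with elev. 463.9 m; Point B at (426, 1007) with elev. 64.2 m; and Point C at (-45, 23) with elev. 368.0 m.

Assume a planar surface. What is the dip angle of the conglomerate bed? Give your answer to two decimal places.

Two edge vectors: Point A→Point B = (-134, 1006, -399.7), Point A→Point C = (-605, 22, -95.9).
Normal n = (Point A→Point B) × (Point A→Point C) = (-87682, 228967.9, 605682).
So ∂z/∂E = −n_x/n_z = 0.14477 and ∂z/∂N = −n_y/n_z = −0.37803.
Gradient magnitude |∇z| = √(a² + b²) = √(0.02096 + 0.14291) = 0.40480.
True dip = arctan(0.40480) = 22.04°, dipping toward NNW (azimuth ≈ 339°).

22.04°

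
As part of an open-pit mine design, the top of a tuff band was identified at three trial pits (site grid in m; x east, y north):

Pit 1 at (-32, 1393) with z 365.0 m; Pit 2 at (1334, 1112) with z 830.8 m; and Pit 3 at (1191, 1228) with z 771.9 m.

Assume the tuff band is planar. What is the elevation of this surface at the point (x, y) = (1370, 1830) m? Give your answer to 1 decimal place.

Let the plane be z = a·x + b·y + c.
Pit 2−Pit 1: 1366a − 281b = 465.8;  Pit 3−Pit 1: 1223a − 165b = 406.9.
Solving gives a = 0.316910, b = −0.117085.
Then c = 365 − a·-32 − b·1393 = 538.24.
At (1370, 1830): z = 434.2 − 214.3 + 538.24 = 758.1 m.

758.1 m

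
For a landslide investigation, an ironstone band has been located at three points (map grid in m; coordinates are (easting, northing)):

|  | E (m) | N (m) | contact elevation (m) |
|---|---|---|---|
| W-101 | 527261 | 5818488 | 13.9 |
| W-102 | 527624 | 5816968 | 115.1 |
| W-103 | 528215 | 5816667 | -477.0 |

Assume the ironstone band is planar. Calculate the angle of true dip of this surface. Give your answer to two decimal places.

50.88°

Let the plane be z = a·E + b·N + c.
W-102−W-101: 363a − 1520b = 101.2;  W-103−W-101: 954a − 1821b = −490.9.
Solving gives a = −1.17920, b = −0.34819.
Gradient magnitude |∇z| = √(a² + b²) = √(1.39050 + 0.12124) = 1.22953.
True dip = arctan(1.22953) = 50.88°, dipping toward ENE (azimuth ≈ 074°).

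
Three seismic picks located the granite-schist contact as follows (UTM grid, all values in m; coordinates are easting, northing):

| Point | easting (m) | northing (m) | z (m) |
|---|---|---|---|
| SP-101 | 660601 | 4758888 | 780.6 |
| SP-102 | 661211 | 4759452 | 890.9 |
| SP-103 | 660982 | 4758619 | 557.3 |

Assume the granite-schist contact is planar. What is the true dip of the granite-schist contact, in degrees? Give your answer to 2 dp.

28.13°

Let the plane be z = a·easting + b·northing + c.
SP-102−SP-101: 610a + 564b = 110.3;  SP-103−SP-101: 381a − 269b = −223.3.
Solving gives a = −0.25403, b = 0.47032.
Gradient magnitude |∇z| = √(a² + b²) = √(0.06453 + 0.22120) = 0.53453.
True dip = arctan(0.53453) = 28.13°, dipping toward SSE (azimuth ≈ 152°).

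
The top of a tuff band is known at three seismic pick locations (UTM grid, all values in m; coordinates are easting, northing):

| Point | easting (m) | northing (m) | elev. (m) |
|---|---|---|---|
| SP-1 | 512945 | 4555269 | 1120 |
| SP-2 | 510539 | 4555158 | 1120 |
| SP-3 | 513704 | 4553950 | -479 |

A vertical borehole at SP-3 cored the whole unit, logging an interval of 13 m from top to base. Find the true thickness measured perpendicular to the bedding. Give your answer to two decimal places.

Two edge vectors: SP-1→SP-2 = (-2406, -111, 0), SP-1→SP-3 = (759, -1319, -1599).
Normal n = (SP-1→SP-2) × (SP-1→SP-3) = (177489, -3847194, 3257763).
So ∂z/∂easting = −n_x/n_z = −0.05448 and ∂z/∂northing = −n_y/n_z = 1.18093.
|∇z| = √(a²+b²) = 1.18219, so dip δ = arctan(1.18219) = 49.77°.
True thickness = vertical thickness × cos δ = 13 × cos 49.77° = 8.40 m.

8.40 m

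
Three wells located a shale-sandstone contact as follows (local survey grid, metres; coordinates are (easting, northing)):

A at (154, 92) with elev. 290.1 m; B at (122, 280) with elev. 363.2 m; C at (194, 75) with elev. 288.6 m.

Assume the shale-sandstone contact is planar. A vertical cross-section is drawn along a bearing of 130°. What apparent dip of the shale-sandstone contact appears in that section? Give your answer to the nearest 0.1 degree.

Two edge vectors: A→B = (-32, 188, 73.1), A→C = (40, -17, -1.5).
Normal n = (A→B) × (A→C) = (960.7, 2876, -6976).
So ∂z/∂E = −n_x/n_z = 0.13772 and ∂z/∂N = −n_y/n_z = 0.41227.
Unit vector along 130° is (sin 130°, cos 130°) = (0.7660, -0.6428).
Slope in that direction = a·(0.7660) + b·(-0.6428) = −0.15951.
Apparent dip = arctan|0.15951| = 9.1° (true dip is 23.5°, so apparent ≤ true as expected).

9.1°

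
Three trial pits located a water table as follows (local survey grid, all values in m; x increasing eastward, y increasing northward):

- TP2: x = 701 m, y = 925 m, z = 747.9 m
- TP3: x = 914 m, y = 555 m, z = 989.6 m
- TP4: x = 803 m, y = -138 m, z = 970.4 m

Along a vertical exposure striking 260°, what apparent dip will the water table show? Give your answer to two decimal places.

41.68°

Two edge vectors: TP2→TP3 = (213, -370, 241.7), TP2→TP4 = (102, -1063, 222.5).
Normal n = (TP2→TP3) × (TP2→TP4) = (174602.1, -22739.1, -188679).
So ∂z/∂x = −n_x/n_z = 0.92539 and ∂z/∂y = −n_y/n_z = −0.12052.
Unit vector along 260° is (sin 260°, cos 260°) = (-0.9848, -0.1736).
Slope in that direction = a·(-0.9848) + b·(-0.1736) = −0.89041.
Apparent dip = arctan|0.89041| = 41.68° (true dip is 43.0°, so apparent ≤ true as expected).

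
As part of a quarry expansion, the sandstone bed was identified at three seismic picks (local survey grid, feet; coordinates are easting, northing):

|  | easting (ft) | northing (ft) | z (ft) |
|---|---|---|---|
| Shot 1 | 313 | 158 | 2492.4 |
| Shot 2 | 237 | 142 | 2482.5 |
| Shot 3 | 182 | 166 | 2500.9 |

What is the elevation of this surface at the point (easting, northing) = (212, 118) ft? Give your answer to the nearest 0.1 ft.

Let the plane be z = a·easting + b·northing + c.
Shot 2−Shot 1: −76a − 16b = −9.9;  Shot 3−Shot 1: −131a + 8b = 8.5.
Solving gives a = −0.02101, b = 0.71853.
Then c = 2492.4 − a·313 − b·158 = 2385.45.
At (212, 118): z = −4.5 + 84.8 + 2385.45 = 2465.8 ft.

2465.8 ft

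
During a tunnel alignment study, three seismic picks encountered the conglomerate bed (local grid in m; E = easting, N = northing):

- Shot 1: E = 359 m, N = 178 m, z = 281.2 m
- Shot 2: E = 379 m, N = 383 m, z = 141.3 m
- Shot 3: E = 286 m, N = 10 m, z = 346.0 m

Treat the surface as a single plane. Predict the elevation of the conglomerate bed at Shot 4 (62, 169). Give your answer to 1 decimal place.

Let the plane be z = a·E + b·N + c.
Shot 2−Shot 1: 20a + 205b = −139.9;  Shot 3−Shot 1: −73a − 168b = 64.8.
Solving gives a = 0.88059, b = −0.76835.
Then c = 281.2 − a·359 − b·178 = 101.84.
At (62, 169): z = 54.6 − 129.9 + 101.84 = 26.6 m.

26.6 m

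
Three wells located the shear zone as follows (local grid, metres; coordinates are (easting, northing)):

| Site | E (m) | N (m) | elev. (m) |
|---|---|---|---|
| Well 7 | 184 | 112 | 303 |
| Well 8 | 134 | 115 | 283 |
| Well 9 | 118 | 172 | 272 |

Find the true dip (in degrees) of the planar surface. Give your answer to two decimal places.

Two edge vectors: Well 7→Well 8 = (-50, 3, -20), Well 7→Well 9 = (-66, 60, -31).
Normal n = (Well 7→Well 8) × (Well 7→Well 9) = (1107, -230, -2802).
So ∂z/∂E = −n_x/n_z = 0.39507 and ∂z/∂N = −n_y/n_z = −0.08208.
Gradient magnitude |∇z| = √(a² + b²) = √(0.15608 + 0.00674) = 0.40351.
True dip = arctan(0.40351) = 21.97°, dipping toward WNW (azimuth ≈ 282°).

21.97°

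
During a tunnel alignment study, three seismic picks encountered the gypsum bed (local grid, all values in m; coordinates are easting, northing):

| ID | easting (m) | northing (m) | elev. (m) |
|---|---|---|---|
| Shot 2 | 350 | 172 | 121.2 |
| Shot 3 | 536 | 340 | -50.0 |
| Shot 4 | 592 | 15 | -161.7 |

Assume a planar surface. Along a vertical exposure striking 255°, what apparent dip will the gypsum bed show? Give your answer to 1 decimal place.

Let the plane be z = a·easting + b·northing + c.
Shot 3−Shot 2: 186a + 168b = −171.2;  Shot 4−Shot 2: 242a − 157b = −282.9.
Solving gives a = −1.06510, b = 0.16017.
Unit vector along 255° is (sin 255°, cos 255°) = (-0.9659, -0.2588).
Slope in that direction = a·(-0.9659) + b·(-0.2588) = 0.98735.
Apparent dip = arctan|0.98735| = 44.6° (true dip is 47.1°, so apparent ≤ true as expected).

44.6°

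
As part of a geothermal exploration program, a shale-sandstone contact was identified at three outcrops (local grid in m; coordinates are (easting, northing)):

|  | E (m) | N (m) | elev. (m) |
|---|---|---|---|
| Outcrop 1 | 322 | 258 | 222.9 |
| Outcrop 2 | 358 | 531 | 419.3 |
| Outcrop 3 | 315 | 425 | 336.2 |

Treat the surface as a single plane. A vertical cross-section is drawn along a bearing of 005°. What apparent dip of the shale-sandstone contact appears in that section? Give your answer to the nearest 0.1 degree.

35.2°

Two edge vectors: Outcrop 1→Outcrop 2 = (36, 273, 196.4), Outcrop 1→Outcrop 3 = (-7, 167, 113.3).
Normal n = (Outcrop 1→Outcrop 2) × (Outcrop 1→Outcrop 3) = (-1867.9, -5453.6, 7923).
So ∂z/∂E = −n_x/n_z = 0.23576 and ∂z/∂N = −n_y/n_z = 0.68833.
Unit vector along 005° is (sin 5°, cos 5°) = (0.0872, 0.9962).
Slope in that direction = a·(0.0872) + b·(0.9962) = 0.70625.
Apparent dip = arctan|0.70625| = 35.2° (true dip is 36.0°, so apparent ≤ true as expected).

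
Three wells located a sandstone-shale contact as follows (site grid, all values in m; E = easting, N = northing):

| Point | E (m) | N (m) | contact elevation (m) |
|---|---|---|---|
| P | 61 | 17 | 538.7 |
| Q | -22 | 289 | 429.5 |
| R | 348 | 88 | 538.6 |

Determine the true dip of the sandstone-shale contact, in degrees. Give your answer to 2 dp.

21.03°

Let the plane be z = a·E + b·N + c.
Q−P: −83a + 272b = −109.2;  R−P: 287a + 71b = −0.1.
Solving gives a = 0.09202, b = −0.37339.
Gradient magnitude |∇z| = √(a² + b²) = √(0.00847 + 0.13942) = 0.38456.
True dip = arctan(0.38456) = 21.03°, dipping toward NNW (azimuth ≈ 346°).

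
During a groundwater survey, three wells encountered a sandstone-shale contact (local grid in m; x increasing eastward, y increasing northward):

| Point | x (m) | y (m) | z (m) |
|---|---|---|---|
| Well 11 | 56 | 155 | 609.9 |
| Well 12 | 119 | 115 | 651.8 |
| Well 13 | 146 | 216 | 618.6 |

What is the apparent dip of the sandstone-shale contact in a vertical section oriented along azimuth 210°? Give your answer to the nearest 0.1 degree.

Let the plane be z = a·x + b·y + c.
Well 12−Well 11: 63a − 40b = 41.9;  Well 13−Well 11: 90a + 61b = 8.7.
Solving gives a = 0.39015, b = −0.43301.
Unit vector along 210° is (sin 210°, cos 210°) = (-0.5000, -0.8660).
Slope in that direction = a·(-0.5000) + b·(-0.8660) = 0.17992.
Apparent dip = arctan|0.17992| = 10.2° (true dip is 30.2°, so apparent ≤ true as expected).

10.2°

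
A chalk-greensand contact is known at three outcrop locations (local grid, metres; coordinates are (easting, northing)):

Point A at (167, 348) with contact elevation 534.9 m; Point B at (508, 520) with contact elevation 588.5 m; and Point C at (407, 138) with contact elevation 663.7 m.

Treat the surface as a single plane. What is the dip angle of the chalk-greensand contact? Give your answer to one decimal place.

22.0°

Let the plane be z = a·E + b·N + c.
Point B−Point A: 341a + 172b = 53.6;  Point C−Point A: 240a − 210b = 128.8.
Solving gives a = 0.29595, b = −0.27511.
Gradient magnitude |∇z| = √(a² + b²) = √(0.08759 + 0.07568) = 0.40407.
True dip = arctan(0.40407) = 22.0°, dipping toward NW (azimuth ≈ 313°).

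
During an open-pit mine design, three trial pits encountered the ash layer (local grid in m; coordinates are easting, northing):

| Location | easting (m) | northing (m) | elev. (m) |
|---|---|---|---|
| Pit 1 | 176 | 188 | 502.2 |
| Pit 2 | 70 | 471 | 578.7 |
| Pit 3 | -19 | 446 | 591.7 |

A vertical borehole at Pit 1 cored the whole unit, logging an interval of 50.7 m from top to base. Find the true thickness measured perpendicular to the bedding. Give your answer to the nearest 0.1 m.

Two edge vectors: Pit 1→Pit 2 = (-106, 283, 76.5), Pit 1→Pit 3 = (-195, 258, 89.5).
Normal n = (Pit 1→Pit 2) × (Pit 1→Pit 3) = (5591.5, -5430.5, 27837).
So ∂z/∂easting = −n_x/n_z = −0.20087 and ∂z/∂northing = −n_y/n_z = 0.19508.
|∇z| = √(a²+b²) = 0.28001, so dip δ = arctan(0.28001) = 15.64°.
True thickness = vertical thickness × cos δ = 50.7 × cos 15.64° = 48.8 m.

48.8 m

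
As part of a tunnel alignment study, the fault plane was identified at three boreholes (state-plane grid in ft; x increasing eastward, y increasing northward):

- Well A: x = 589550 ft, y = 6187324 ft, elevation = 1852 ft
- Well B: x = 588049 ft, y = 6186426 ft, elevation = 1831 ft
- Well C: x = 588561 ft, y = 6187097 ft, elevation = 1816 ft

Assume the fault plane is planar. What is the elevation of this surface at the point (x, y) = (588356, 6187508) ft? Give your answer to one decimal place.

1780.7 ft

Two edge vectors: Well A→Well B = (-1501, -898, -21), Well A→Well C = (-989, -227, -36).
Normal n = (Well A→Well B) × (Well A→Well C) = (27561, -33267, -547395).
So ∂z/∂x = −n_x/n_z = 0.050349382 and ∂z/∂y = −n_y/n_z = −0.060773299.
Intercept c from Well A: 1852 − 29683.48 + 376024.09 = 348192.61.
At (588356, 6187508): z = 29623.4 − 376035.3 + 348192.61 = 1780.7 ft.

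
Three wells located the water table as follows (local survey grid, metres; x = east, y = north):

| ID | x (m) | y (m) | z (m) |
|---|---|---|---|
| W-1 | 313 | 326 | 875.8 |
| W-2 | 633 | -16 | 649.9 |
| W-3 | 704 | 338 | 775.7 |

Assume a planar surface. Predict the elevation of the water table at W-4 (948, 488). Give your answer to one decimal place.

771.6 m

Two edge vectors: W-1→W-2 = (320, -342, -225.9), W-1→W-3 = (391, 12, -100.1).
Normal n = (W-1→W-2) × (W-1→W-3) = (36945, -56294.9, 137562).
So ∂z/∂x = −n_x/n_z = −0.26857 and ∂z/∂y = −n_y/n_z = 0.40923.
Intercept c from W-1: 875.8 + 84.06 − 133.41 = 826.45.
At (948, 488): z = −254.6 + 199.7 + 826.45 = 771.6 m.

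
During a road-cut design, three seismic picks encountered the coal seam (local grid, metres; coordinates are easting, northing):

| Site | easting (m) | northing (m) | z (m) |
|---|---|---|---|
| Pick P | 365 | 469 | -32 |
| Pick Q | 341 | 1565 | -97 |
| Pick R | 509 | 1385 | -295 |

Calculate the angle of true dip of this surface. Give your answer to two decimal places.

51.89°

Let the plane be z = a·easting + b·northing + c.
Pick Q−Pick P: −24a + 1096b = −65;  Pick R−Pick P: 144a + 916b = −263.
Solving gives a = −1.27196, b = −0.08716.
Gradient magnitude |∇z| = √(a² + b²) = √(1.61787 + 0.00760) = 1.27494.
True dip = arctan(1.27494) = 51.89°, dipping toward E (azimuth ≈ 086°).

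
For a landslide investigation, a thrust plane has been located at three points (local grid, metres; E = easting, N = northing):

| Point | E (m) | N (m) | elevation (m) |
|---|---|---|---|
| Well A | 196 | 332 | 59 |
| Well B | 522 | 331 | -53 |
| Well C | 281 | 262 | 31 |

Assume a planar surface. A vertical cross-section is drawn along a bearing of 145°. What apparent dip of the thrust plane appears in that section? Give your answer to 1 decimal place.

Two edge vectors: Well A→Well B = (326, -1, -112), Well A→Well C = (85, -70, -28).
Normal n = (Well A→Well B) × (Well A→Well C) = (-7812, -392, -22735).
So ∂z/∂E = −n_x/n_z = −0.34361 and ∂z/∂N = −n_y/n_z = −0.01724.
Unit vector along 145° is (sin 145°, cos 145°) = (0.5736, -0.8192).
Slope in that direction = a·(0.5736) + b·(-0.8192) = −0.18296.
Apparent dip = arctan|0.18296| = 10.4° (true dip is 19.0°, so apparent ≤ true as expected).

10.4°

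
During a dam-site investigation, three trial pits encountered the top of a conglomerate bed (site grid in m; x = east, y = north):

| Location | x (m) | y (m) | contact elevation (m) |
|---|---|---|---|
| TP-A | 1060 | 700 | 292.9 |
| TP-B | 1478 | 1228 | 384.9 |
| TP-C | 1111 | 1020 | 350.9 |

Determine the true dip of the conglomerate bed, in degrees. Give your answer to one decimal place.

10.4°

Let the plane be z = a·x + b·y + c.
TP-B−TP-A: 418a + 528b = 92;  TP-C−TP-A: 51a + 320b = 58.
Solving gives a = −0.01108, b = 0.18302.
Gradient magnitude |∇z| = √(a² + b²) = √(0.00012 + 0.03349) = 0.18335.
True dip = arctan(0.18335) = 10.4°, dipping toward S (azimuth ≈ 177°).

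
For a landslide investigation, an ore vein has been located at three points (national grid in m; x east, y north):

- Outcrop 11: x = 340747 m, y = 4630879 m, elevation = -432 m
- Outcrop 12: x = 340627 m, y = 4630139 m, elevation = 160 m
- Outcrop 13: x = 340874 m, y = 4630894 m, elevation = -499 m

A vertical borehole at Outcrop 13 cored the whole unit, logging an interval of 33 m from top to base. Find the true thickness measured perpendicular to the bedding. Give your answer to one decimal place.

Two edge vectors: Outcrop 11→Outcrop 12 = (-120, -740, 592), Outcrop 11→Outcrop 13 = (127, 15, -67).
Normal n = (Outcrop 11→Outcrop 12) × (Outcrop 11→Outcrop 13) = (40700, 67144, 92180).
So ∂z/∂x = −n_x/n_z = −0.44153 and ∂z/∂y = −n_y/n_z = −0.72840.
|∇z| = √(a²+b²) = 0.85177, so dip δ = arctan(0.85177) = 40.42°.
True thickness = vertical thickness × cos δ = 33 × cos 40.42° = 25.1 m.

25.1 m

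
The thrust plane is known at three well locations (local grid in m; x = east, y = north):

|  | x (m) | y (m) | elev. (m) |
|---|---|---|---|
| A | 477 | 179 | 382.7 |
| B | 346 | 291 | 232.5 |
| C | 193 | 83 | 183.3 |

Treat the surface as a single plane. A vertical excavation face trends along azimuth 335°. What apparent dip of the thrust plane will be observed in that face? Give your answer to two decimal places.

Let the plane be z = a·x + b·y + c.
B−A: −131a + 112b = −150.2;  C−A: −284a − 96b = −199.4.
Solving gives a = 0.82805, b = −0.37255.
Unit vector along 335° is (sin 335°, cos 335°) = (-0.4226, 0.9063).
Slope in that direction = a·(-0.4226) + b·(0.9063) = −0.68760.
Apparent dip = arctan|0.68760| = 34.51° (true dip is 42.2°, so apparent ≤ true as expected).

34.51°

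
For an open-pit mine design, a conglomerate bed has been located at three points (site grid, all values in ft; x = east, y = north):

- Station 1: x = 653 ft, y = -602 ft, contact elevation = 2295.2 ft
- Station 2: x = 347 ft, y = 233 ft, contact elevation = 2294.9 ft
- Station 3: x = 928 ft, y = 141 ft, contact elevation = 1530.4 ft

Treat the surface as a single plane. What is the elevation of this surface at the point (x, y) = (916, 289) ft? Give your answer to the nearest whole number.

Let the plane be z = a·x + b·y + c.
Station 2−Station 1: −306a + 835b = −0.3;  Station 3−Station 1: 275a + 743b = −764.8.
Solving gives a = −1.39696, b = −0.51230.
Then c = 2295.2 − a·653 − b·-602 = 2899.01.
At (916, 289): z = −1279.6 − 148.1 + 2899.01 = 1471.3 ft.

1471 ft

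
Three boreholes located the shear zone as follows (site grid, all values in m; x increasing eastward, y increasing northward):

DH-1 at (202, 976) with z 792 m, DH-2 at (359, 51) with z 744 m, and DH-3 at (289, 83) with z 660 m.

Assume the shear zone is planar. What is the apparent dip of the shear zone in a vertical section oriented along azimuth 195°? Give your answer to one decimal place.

31.4°

Let the plane be z = a·x + b·y + c.
DH-2−DH-1: 157a − 925b = −48;  DH-3−DH-1: 87a − 893b = −132.
Solving gives a = 1.32666, b = 0.27707.
Unit vector along 195° is (sin 195°, cos 195°) = (-0.2588, -0.9659).
Slope in that direction = a·(-0.2588) + b·(-0.9659) = −0.61099.
Apparent dip = arctan|0.61099| = 31.4° (true dip is 53.6°, so apparent ≤ true as expected).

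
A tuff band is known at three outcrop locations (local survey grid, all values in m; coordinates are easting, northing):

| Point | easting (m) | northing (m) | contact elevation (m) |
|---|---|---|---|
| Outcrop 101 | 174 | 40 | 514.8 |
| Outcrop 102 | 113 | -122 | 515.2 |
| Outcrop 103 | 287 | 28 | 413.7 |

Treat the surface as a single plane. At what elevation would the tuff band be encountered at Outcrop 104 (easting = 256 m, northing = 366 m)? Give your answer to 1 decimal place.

549.1 m

Let the plane be z = a·easting + b·northing + c.
Outcrop 102−Outcrop 101: −61a − 162b = 0.4;  Outcrop 103−Outcrop 101: 113a − 12b = −101.1.
Solving gives a = −0.86054, b = 0.32156.
Then c = 514.8 − a·174 − b·40 = 651.67.
At (256, 366): z = −220.3 + 117.7 + 651.67 = 549.1 m.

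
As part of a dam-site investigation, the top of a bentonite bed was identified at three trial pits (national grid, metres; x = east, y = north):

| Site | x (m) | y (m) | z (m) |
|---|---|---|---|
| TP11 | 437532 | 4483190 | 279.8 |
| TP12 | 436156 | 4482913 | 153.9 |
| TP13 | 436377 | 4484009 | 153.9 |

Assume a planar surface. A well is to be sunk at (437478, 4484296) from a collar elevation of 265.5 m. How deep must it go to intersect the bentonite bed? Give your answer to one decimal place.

Let the plane be z = a·x + b·y + c.
TP12−TP11: −1376a − 277b = −125.9;  TP13−TP11: −1155a + 819b = −125.9.
Solving gives a = 0.095368307, b = −0.019230288.
Then c = 279.8 − a·437532 − b·4483190 = 44766.15.
At (437478, 4484296): z_contact = 41721.54 − 86234.30 + 44766.15 = 253.38 m.
Depth below ground = 265.5 − 253.38 = 12.1 m.

12.1 m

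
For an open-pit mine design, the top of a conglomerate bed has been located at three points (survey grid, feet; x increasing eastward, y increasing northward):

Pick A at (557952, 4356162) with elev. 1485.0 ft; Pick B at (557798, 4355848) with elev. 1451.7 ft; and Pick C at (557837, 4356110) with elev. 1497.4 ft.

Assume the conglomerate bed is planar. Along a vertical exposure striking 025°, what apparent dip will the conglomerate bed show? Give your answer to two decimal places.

Two edge vectors: Pick A→Pick B = (-154, -314, -33.3), Pick A→Pick C = (-115, -52, 12.4).
Normal n = (Pick A→Pick B) × (Pick A→Pick C) = (-5625.2, 5739.1, -28102).
So ∂z/∂x = −n_x/n_z = −0.20017 and ∂z/∂y = −n_y/n_z = 0.20422.
Unit vector along 025° is (sin 25°, cos 25°) = (0.4226, 0.9063).
Slope in that direction = a·(0.4226) + b·(0.9063) = 0.10049.
Apparent dip = arctan|0.10049| = 5.74° (true dip is 16.0°, so apparent ≤ true as expected).

5.74°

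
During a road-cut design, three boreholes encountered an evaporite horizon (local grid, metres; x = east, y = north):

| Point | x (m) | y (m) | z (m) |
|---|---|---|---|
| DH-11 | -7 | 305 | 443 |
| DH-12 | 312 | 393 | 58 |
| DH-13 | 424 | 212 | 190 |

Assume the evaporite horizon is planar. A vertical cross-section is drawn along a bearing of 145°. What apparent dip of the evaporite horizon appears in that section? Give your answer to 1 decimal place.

Two edge vectors: DH-11→DH-12 = (319, 88, -385), DH-11→DH-13 = (431, -93, -253).
Normal n = (DH-11→DH-12) × (DH-11→DH-13) = (-58069, -85228, -67595).
So ∂z/∂x = −n_x/n_z = −0.85907 and ∂z/∂y = −n_y/n_z = −1.26086.
Unit vector along 145° is (sin 145°, cos 145°) = (0.5736, -0.8192).
Slope in that direction = a·(0.5736) + b·(-0.8192) = 0.54009.
Apparent dip = arctan|0.54009| = 28.4° (true dip is 56.8°, so apparent ≤ true as expected).

28.4°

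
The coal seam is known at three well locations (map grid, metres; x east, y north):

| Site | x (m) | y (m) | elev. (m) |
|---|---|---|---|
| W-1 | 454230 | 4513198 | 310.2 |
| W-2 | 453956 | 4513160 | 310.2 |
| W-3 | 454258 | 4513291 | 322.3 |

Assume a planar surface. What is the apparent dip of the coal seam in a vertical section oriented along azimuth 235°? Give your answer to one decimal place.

3.6°

Let the plane be z = a·x + b·y + c.
W-2−W-1: −274a − 38b = 0;  W-3−W-1: 28a + 93b = 12.1.
Solving gives a = −0.01883, b = 0.13578.
Unit vector along 235° is (sin 235°, cos 235°) = (-0.8192, -0.5736).
Slope in that direction = a·(-0.8192) + b·(-0.5736) = −0.06245.
Apparent dip = arctan|0.06245| = 3.6° (true dip is 7.8°, so apparent ≤ true as expected).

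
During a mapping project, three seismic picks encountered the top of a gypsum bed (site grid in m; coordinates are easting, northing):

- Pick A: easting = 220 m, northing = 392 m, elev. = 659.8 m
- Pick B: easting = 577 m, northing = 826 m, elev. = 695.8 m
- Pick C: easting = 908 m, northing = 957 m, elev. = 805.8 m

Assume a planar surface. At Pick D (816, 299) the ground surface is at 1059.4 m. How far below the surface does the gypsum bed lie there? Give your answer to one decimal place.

108.7 m

Two edge vectors: Pick A→Pick B = (357, 434, 36), Pick A→Pick C = (688, 565, 146).
Normal n = (Pick A→Pick B) × (Pick A→Pick C) = (43024, -27354, -96887).
So ∂z/∂easting = −n_x/n_z = 0.44406 and ∂z/∂northing = −n_y/n_z = −0.28233.
Intercept c from Pick A: 659.8 − 97.69 + 110.67 = 672.78.
At (816, 299): z_contact = 362.36 − 84.42 + 672.78 = 950.72 m.
Depth below ground = 1059.4 − 950.72 = 108.7 m.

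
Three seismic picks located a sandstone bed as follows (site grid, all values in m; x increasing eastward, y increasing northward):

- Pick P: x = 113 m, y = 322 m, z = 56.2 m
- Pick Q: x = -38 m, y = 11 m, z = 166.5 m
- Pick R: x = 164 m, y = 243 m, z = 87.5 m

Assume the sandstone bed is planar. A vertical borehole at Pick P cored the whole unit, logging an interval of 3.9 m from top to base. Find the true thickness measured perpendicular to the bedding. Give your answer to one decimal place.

Two edge vectors: Pick P→Pick Q = (-151, -311, 110.3), Pick P→Pick R = (51, -79, 31.3).
Normal n = (Pick P→Pick Q) × (Pick P→Pick R) = (-1020.6, 10351.6, 27790).
So ∂z/∂x = −n_x/n_z = 0.03673 and ∂z/∂y = −n_y/n_z = −0.37249.
|∇z| = √(a²+b²) = 0.37430, so dip δ = arctan(0.37430) = 20.52°.
True thickness = vertical thickness × cos δ = 3.9 × cos 20.52° = 3.7 m.

3.7 m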